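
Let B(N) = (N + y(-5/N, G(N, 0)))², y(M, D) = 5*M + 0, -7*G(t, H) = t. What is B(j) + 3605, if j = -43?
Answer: 9992621/1849 ≈ 5404.3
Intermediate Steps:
G(t, H) = -t/7
y(M, D) = 5*M
B(N) = (N - 25/N)² (B(N) = (N + 5*(-5/N))² = (N - 25/N)²)
B(j) + 3605 = (-25 + (-43)²)²/(-43)² + 3605 = (-25 + 1849)²/1849 + 3605 = (1/1849)*1824² + 3605 = (1/1849)*3326976 + 3605 = 3326976/1849 + 3605 = 9992621/1849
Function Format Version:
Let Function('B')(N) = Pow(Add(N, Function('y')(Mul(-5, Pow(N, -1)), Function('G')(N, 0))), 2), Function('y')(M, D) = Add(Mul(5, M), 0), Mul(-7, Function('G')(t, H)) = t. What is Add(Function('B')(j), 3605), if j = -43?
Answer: Rational(9992621, 1849) ≈ 5404.3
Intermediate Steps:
Function('G')(t, H) = Mul(Rational(-1, 7), t)
Function('y')(M, D) = Mul(5, M)
Function('B')(N) = Pow(Add(N, Mul(-25, Pow(N, -1))), 2) (Function('B')(N) = Pow(Add(N, Mul(5, Mul(-5, Pow(N, -1)))), 2) = Pow(Add(N, Mul(-25, Pow(N, -1))), 2))
Add(Function('B')(j), 3605) = Add(Mul(Pow(-43, -2), Pow(Add(-25, Pow(-43, 2)), 2)), 3605) = Add(Mul(Rational(1, 1849), Pow(Add(-25, 1849), 2)), 3605) = Add(Mul(Rational(1, 1849), Pow(1824, 2)), 3605) = Add(Mul(Rational(1, 1849), 3326976), 3605) = Add(Rational(3326976, 1849), 3605) = Rational(9992621, 1849)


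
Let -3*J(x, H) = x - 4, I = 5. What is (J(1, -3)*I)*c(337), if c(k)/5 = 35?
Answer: 875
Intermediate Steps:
J(x, H) = 4/3 - x/3 (J(x, H) = -(x - 4)/3 = -(-4 + x)/3 = 4/3 - x/3)
c(k) = 175 (c(k) = 5*35 = 175)
(J(1, -3)*I)*c(337) = ((4/3 - 1/3*1)*5)*175 = ((4/3 - 1/3)*5)*175 = (1*5)*175 = 5*175 = 875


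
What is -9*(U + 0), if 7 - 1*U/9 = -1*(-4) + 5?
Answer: 162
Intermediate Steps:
U = -18 (U = 63 - 9*(-1*(-4) + 5) = 63 - 9*(4 + 5) = 63 - 9*9 = 63 - 81 = -18)
-9*(U + 0) = -9*(-18 + 0) = -9*(-18) = 162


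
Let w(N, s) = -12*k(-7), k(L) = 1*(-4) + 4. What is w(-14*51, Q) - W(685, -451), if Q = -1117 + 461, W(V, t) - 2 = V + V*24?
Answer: -17127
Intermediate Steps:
W(V, t) = 2 + 25*V (W(V, t) = 2 + (V + V*24) = 2 + (V + 24*V) = 2 + 25*V)
k(L) = 0 (k(L) = -4 + 4 = 0)
Q = -656
w(N, s) = 0 (w(N, s) = -12*0 = 0)
w(-14*51, Q) - W(685, -451) = 0 - (2 + 25*685) = 0 - (2 + 17125) = 0 - 1*17127 = 0 - 17127 = -17127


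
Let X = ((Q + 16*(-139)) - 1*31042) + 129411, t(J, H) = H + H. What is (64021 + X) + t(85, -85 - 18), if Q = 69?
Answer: 160029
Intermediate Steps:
t(J, H) = 2*H
X = 96214 (X = ((69 + 16*(-139)) - 1*31042) + 129411 = ((69 - 2224) - 31042) + 129411 = (-2155 - 31042) + 129411 = -33197 + 129411 = 96214)
(64021 + X) + t(85, -85 - 18) = (64021 + 96214) + 2*(-85 - 18) = 160235 + 2*(-103) = 160235 - 206 = 160029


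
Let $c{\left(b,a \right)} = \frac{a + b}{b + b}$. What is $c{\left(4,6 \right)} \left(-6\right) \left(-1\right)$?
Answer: $\frac{15}{2} \approx 7.5$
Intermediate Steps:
$c{\left(b,a \right)} = \frac{a + b}{2 b}$
$c{\left(4,6 \right)} \left(-6\right) \left(-1\right) = \frac{6 + 4}{2 \cdot 4} \left(-6\right) \left(-1\right) = \frac{1}{2} \cdot \frac{1}{4} \cdot 10 \left(-6\right) \left(-1\right) = \frac{5}{4} \left(-6\right) \left(-1\right) = \left(- \frac{15}{2}\right) \left(-1\right) = \frac{15}{2}$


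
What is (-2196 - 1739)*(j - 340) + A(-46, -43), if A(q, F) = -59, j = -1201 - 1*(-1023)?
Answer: 2038271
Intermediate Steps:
j = -178 (j = -1201 + 1023 = -178)
(-2196 - 1739)*(j - 340) + A(-46, -43) = (-2196 - 1739)*(-178 - 340) - 59 = -3935*(-518) - 59 = 2038330 - 59 = 2038271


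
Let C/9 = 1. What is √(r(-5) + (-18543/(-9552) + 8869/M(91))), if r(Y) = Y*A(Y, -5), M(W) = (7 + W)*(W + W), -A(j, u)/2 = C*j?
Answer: I*√2348343483577/72436 ≈ 21.156*I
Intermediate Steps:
C = 9 (C = 9*1 = 9)
A(j, u) = -18*j
M(W) = 2*W*(7 + W) (M(W) = (7 + W)*(2*W) = 2*W*(7 + W))
r(Y) = -18*Y² (r(Y) = Y*(-18*Y) = -18*Y²)
√(r(-5) + (-18543/(-9552) + 8869/M(91))) = √(-18*(-5)² + (-18543/(-9552) + 8869/((2*91*(7 + 91))))) = √(-18*25 + (-18543*(-1/9552) + 8869/((2*91*98)))) = √(-450 + (6181/3184 + 8869/17836)) = √(-450 + (6181/3184 + 8869*(1/17836))) = √(-450 + (6181/3184 + 181/364)) = √(-450 + 706547/289744) = √(-129678253/289744) = I*√2348343483577/72436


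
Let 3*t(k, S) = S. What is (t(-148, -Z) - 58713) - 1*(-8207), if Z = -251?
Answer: -151267/3 ≈ -50422.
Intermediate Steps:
t(k, S) = S/3
(t(-148, -Z) - 58713) - 1*(-8207) = ((-1*(-251))/3 - 58713) - 1*(-8207) = ((1/3)*251 - 58713) + 8207 = (251/3 - 58713) + 8207 = -175888/3 + 8207 = -151267/3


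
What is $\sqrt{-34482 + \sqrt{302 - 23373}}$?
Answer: $\sqrt{-34482 + i \sqrt{23071}} \approx 0.409 + 185.69 i$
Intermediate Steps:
$\sqrt{-34482 + \sqrt{302 - 23373}} = \sqrt{-34482 + \sqrt{-23071}} = \sqrt{-34482 + i \sqrt{23071}}$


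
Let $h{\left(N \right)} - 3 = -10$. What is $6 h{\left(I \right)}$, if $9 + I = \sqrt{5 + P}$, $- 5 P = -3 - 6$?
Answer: $-42$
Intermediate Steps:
$P = \frac{9}{5}$ ($P = - \frac{-3 - 6}{5} = \left(- \frac{1}{5}\right) \left(-9\right) = \frac{9}{5} \approx 1.8$)
$I = -9 + \frac{\sqrt{170}}{5}$ ($I = -9 + \sqrt{5 + \frac{9}{5}} = -9 + \sqrt{\frac{34}{5}} = -9 + \frac{\sqrt{170}}{5} \approx -6.3923$)
$h{\left(N \right)} = -7$ ($h{\left(N \right)} = 3 - 10 = -7$)
$6 h{\left(I \right)} = 6 \left(-7\right) = -42$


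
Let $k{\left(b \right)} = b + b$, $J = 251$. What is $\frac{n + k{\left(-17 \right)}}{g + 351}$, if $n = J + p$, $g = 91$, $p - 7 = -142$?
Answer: $\frac{41}{221} \approx 0.18552$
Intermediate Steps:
$p = -135$ ($p = 7 - 142 = -135$)
$k{\left(b \right)} = 2 b$
$n = 116$ ($n = 251 - 135 = 116$)
$\frac{n + k{\left(-17 \right)}}{g + 351} = \frac{116 + 2 \left(-17\right)}{91 + 351} = \frac{116 - 34}{442} = 82 \cdot \frac{1}{442} = \frac{41}{221}$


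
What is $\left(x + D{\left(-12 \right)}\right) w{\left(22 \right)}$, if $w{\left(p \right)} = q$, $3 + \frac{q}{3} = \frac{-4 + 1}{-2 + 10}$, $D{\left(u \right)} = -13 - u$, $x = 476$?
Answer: $- \frac{38475}{8} \approx -4809.4$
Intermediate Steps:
$q = - \frac{81}{8}$ ($q = -9 + 3 \frac{-4 + 1}{-2 + 10} = -9 + 3 \left(- \frac{3}{8}\right) = -9 - \frac{9}{8} = - \frac{81}{8} \approx -10.125$)
$w{\left(p \right)} = - \frac{81}{8}$
$\left(x + D{\left(-12 \right)}\right) w{\left(22 \right)} = \left(476 - 1\right) \left(- \frac{81}{8}\right) = 475 \left(- \frac{81}{8}\right) = - \frac{38475}{8}$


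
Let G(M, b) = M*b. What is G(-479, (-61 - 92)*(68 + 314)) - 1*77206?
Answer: 27918428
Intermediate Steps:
G(-479, (-61 - 92)*(68 + 314)) - 1*77206 = -479*(-61 - 92)*(68 + 314) - 1*77206 = -(-73287)*382 - 77206 = -479*(-58446) - 77206 = 27995634 - 77206 = 27918428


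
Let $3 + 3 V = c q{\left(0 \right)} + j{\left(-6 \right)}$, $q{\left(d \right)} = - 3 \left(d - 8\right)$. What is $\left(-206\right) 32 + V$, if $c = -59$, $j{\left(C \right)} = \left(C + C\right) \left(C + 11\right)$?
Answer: $-7085$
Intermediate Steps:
$j{\left(C \right)} = 2 C \left(11 + C\right)$
$q{\left(d \right)} = 24 - 3 d$ ($q{\left(d \right)} = - 3 \left(-8 + d\right) = 24 - 3 d$)
$V = -493$ ($V = -1 + \frac{- 59 \left(24 - 0\right) + 2 \left(-6\right) \left(11 - 6\right)}{3} = -1 + \frac{- 59 \left(24 + 0\right) + 2 \left(-6\right) 5}{3} = -1 + \frac{\left(-59\right) 24 - 60}{3} = -1 + \frac{-1416 - 60}{3} = -1 + \frac{1}{3} \left(-1476\right) = -1 - 492 = -493$)
$\left(-206\right) 32 + V = \left(-206\right) 32 - 493 = -6592 - 493 = -7085$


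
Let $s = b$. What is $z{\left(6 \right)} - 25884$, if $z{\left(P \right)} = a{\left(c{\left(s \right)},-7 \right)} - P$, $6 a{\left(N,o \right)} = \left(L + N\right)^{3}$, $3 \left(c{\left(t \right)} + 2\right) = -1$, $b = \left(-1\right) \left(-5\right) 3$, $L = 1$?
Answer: $- \frac{2097122}{81} \approx -25890.0$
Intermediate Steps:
$b = 15$ ($b = 5 \cdot 3 = 15$)
$s = 15$
$c{\left(t \right)} = - \frac{7}{3}$ ($c{\left(t \right)} = -2 + \frac{1}{3} \left(-1\right) = -2 - \frac{1}{3} = - \frac{7}{3}$)
$a{\left(N,o \right)} = \frac{\left(1 + N\right)^{3}}{6}$
$z{\left(P \right)} = - \frac{32}{81} - P$ ($z{\left(P \right)} = \frac{\left(1 - \frac{7}{3}\right)^{3}}{6} - P = \frac{\left(- \frac{4}{3}\right)^{3}}{6} - P = \frac{1}{6} \left(- \frac{64}{27}\right) - P = - \frac{32}{81} - P$)
$z{\left(6 \right)} - 25884 = \left(- \frac{32}{81} - 6\right) - 25884 = - \frac{518}{81} - 25884 = - \frac{2097122}{81}$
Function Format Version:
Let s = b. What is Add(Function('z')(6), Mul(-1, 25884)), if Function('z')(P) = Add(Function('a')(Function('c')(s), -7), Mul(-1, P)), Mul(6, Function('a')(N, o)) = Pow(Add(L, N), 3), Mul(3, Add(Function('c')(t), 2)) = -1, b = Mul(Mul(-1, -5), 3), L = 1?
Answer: Rational(-2097122, 81) ≈ -25890.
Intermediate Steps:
b = 15 (b = Mul(5, 3) = 15)
s = 15
Function('c')(t) = Rational(-7, 3) (Function('c')(t) = Add(-2, Mul(Rational(1, 3), -1)) = Add(-2, Rational(-1, 3)) = Rational(-7, 3))
Function('a')(N, o) = Mul(Rational(1, 6), Pow(Add(1, N), 3))
Function('z')(P) = Add(Rational(-32, 81), Mul(-1, P)) (Function('z')(P) = Add(Mul(Rational(1, 6), Pow(Add(1, Rational(-7, 3)), 3)), Mul(-1, P)) = Add(Mul(Rational(1, 6), Pow(Rational(-4, 3), 3)), Mul(-1, P)) = Add(Mul(Rational(1, 6), Rational(-64, 27)), Mul(-1, P)) = Add(Rational(-32, 81), Mul(-1, P)))
Add(Function('z')(6), Mul(-1, 25884)) = Add(Add(Rational(-32, 81), Mul(-1, 6)), Mul(-1, 25884)) = Add(Add(Rational(-32, 81), -6), -25884) = Add(Rational(-518, 81), -25884) = Rational(-2097122, 81)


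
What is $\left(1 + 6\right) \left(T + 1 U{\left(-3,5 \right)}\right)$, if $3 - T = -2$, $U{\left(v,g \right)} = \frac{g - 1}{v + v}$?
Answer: $\frac{91}{3} \approx 30.333$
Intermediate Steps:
$U{\left(v,g \right)} = \frac{-1 + g}{2 v}$
$T = 5$ ($T = 3 - -2 = 3 + 2 = 5$)
$\left(1 + 6\right) \left(T + 1 U{\left(-3,5 \right)}\right) = \left(1 + 6\right) \left(5 + 1 \frac{-1 + 5}{2 \left(-3\right)}\right) = 7 \left(5 + 1 \cdot \frac{1}{2} \left(- \frac{1}{3}\right) 4\right) = 7 \left(5 + 1 \left(- \frac{2}{3}\right)\right) = 7 \left(5 - \frac{2}{3}\right) = 7 \cdot \frac{13}{3} = \frac{91}{3}$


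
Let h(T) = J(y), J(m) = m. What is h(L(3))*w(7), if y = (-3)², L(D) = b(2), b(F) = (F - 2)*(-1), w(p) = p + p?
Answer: 126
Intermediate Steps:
w(p) = 2*p
b(F) = 2 - F (b(F) = (-2 + F)*(-1) = 2 - F)
L(D) = 0 (L(D) = 2 - 1*2 = 2 - 2 = 0)
y = 9
h(T) = 9
h(L(3))*w(7) = 9*(2*7) = 9*14 = 126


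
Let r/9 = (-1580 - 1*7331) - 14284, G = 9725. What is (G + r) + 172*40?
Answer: -192150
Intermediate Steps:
r = -208755 (r = 9*((-1580 - 1*7331) - 14284) = 9*((-1580 - 7331) - 14284) = 9*(-8911 - 14284) = 9*(-23195) = -208755)
(G + r) + 172*40 = (9725 - 208755) + 172*40 = -199030 + 6880 = -192150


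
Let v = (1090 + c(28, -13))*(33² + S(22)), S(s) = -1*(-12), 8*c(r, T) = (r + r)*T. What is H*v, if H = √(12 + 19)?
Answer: 1099899*√31 ≈ 6.1240e+6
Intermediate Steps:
H = √31 ≈ 5.5678
c(r, T) = T*r/4 (c(r, T) = ((r + r)*T)/8 = ((2*r)*T)/8 = (2*T*r)/8 = T*r/4)
S(s) = 12
v = 1099899 (v = (1090 + (¼)*(-13)*28)*(33² + 12) = (1090 - 91)*(1089 + 12) = 999*1101 = 1099899)
H*v = √31*1099899 = 1099899*√31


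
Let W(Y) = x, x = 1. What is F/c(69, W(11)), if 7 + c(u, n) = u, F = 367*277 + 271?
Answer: 50965/31 ≈ 1644.0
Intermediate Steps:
W(Y) = 1
F = 101930 (F = 101659 + 271 = 101930)
c(u, n) = -7 + u
F/c(69, W(11)) = 101930/(-7 + 69) = 101930/62 = 101930*(1/62) = 50965/31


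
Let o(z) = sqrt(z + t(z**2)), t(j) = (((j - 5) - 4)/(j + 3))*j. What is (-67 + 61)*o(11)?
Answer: -6*sqrt(115599)/31 ≈ -65.806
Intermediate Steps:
t(j) = j*(-9 + j)/(3 + j) (t(j) = (((-5 + j) - 4)/(3 + j))*j = ((-9 + j)/(3 + j))*j = j*(-9 + j)/(3 + j))
o(z) = sqrt(z + z**2*(-9 + z**2)/(3 + z**2))
(-67 + 61)*o(11) = (-67 + 61)*sqrt(11*(3 + 11**2 + 11*(-9 + 11**2))/(3 + 11**2)) = -6*sqrt(11)*sqrt(3 + 121 + 11*(-9 + 121))/sqrt(3 + 121) = -6*sqrt(341)*sqrt(3 + 121 + 11*112)/62 = -6*sqrt(341)*sqrt(3 + 121 + 1232)/62 = -6*sqrt(115599)/31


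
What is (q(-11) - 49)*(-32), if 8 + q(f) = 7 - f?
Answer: 1248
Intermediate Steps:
q(f) = -1 - f (q(f) = -8 + (7 - f) = -1 - f)
(q(-11) - 49)*(-32) = ((-1 - 1*(-11)) - 49)*(-32) = ((-1 + 11) - 49)*(-32) = (10 - 49)*(-32) = -39*(-32) = 1248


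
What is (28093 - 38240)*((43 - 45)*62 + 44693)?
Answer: -452241643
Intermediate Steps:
(28093 - 38240)*((43 - 45)*62 + 44693) = -10147*(-2*62 + 44693) = -10147*(-124 + 44693) = -10147*44569 = -452241643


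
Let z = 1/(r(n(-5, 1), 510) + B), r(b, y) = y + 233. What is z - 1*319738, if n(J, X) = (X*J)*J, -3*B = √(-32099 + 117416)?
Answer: -520440098275/1627708 + √85317/1627708 ≈ -3.1974e+5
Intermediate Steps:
B = -√85317/3 (B = -√(-32099 + 117416)/3 = -√85317/3 ≈ -97.364)
n(J, X) = X*J² (n(J, X) = (J*X)*J = X*J²)
r(b, y) = 233 + y
z = 1/(743 - √85317/3) (z = 1/((233 + 510) - √85317/3) = 1/(743 - √85317/3) ≈ 0.0015489)
z - 1*319738 = (2229/1627708 + √85317/1627708) - 1*319738 = (2229/1627708 + √85317/1627708) - 319738 = -520440098275/1627708 + √85317/1627708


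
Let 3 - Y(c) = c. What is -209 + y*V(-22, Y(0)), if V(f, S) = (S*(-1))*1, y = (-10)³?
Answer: 2791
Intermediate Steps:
Y(c) = 3 - c
y = -1000
V(f, S) = -S (V(f, S) = -S*1 = -S)
-209 + y*V(-22, Y(0)) = -209 - (-1000)*(3 - 1*0) = -209 - (-1000)*(3 + 0) = -209 - (-1000)*3 = -209 - 1000*(-3) = -209 + 3000 = 2791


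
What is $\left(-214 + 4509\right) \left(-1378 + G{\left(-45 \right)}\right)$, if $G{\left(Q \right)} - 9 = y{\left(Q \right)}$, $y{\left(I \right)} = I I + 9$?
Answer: $2856175$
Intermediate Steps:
$y{\left(I \right)} = 9 + I^{2}$ ($y{\left(I \right)} = I^{2} + 9 = 9 + I^{2}$)
$G{\left(Q \right)} = 18 + Q^{2}$ ($G{\left(Q \right)} = 9 + \left(9 + Q^{2}\right) = 18 + Q^{2}$)
$\left(-214 + 4509\right) \left(-1378 + G{\left(-45 \right)}\right) = \left(-214 + 4509\right) \left(-1378 + \left(18 + \left(-45\right)^{2}\right)\right) = 4295 \left(-1378 + \left(18 + 2025\right)\right) = 4295 \left(-1378 + 2043\right) = 4295 \cdot 665 = 2856175$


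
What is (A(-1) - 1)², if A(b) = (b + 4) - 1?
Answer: 1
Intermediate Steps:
A(b) = 3 + b (A(b) = (4 + b) - 1 = 3 + b)
(A(-1) - 1)² = ((3 - 1) - 1)² = (2 - 1)² = 1² = 1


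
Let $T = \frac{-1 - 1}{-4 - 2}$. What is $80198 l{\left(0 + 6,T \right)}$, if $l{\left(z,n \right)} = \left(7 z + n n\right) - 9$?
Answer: $\frac{23899004}{9} \approx 2.6554 \cdot 10^{6}$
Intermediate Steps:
$T = \frac{1}{3}$ ($T = - \frac{2}{-6} = \left(-2\right) \left(- \frac{1}{6}\right) = \frac{1}{3} \approx 0.33333$)
$l{\left(z,n \right)} = -9 + n^{2} + 7 z$ ($l{\left(z,n \right)} = \left(7 z + n^{2}\right) - 9 = \left(n^{2} + 7 z\right) - 9 = -9 + n^{2} + 7 z$)
$80198 l{\left(0 + 6,T \right)} = 80198 \left(-9 + \left(\frac{1}{3}\right)^{2} + 7 \left(0 + 6\right)\right) = 80198 \left(-9 + \frac{1}{9} + 7 \cdot 6\right) = 80198 \left(-9 + \frac{1}{9} + 42\right) = 80198 \cdot \frac{298}{9} = \frac{23899004}{9}$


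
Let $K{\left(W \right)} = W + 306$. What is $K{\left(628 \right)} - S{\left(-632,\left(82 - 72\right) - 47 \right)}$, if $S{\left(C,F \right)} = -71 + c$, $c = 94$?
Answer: $911$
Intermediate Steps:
$K{\left(W \right)} = 306 + W$
$S{\left(C,F \right)} = 23$ ($S{\left(C,F \right)} = -71 + 94 = 23$)
$K{\left(628 \right)} - S{\left(-632,\left(82 - 72\right) - 47 \right)} = \left(306 + 628\right) - 23 = 934 - 23 = 911$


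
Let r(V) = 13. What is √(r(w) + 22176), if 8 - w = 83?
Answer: √22189 ≈ 148.96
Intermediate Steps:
w = -75 (w = 8 - 1*83 = 8 - 83 = -75)
√(r(w) + 22176) = √(13 + 22176) = √22189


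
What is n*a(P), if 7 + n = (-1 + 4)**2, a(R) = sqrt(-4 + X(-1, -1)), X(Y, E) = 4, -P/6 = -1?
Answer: 0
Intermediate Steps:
P = 6 (P = -6*(-1) = 6)
a(R) = 0 (a(R) = sqrt(-4 + 4) = sqrt(0) = 0)
n = 2 (n = -7 + (-1 + 4)**2 = -7 + 3**2 = -7 + 9 = 2)
n*a(P) = 2*0 = 0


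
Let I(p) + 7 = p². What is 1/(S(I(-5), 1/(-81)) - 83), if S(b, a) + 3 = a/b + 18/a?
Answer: -1458/2251153 ≈ -0.00064767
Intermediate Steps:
I(p) = -7 + p²
S(b, a) = -3 + 18/a + a/b (S(b, a) = -3 + (a/b + 18/a) = -3 + (18/a + a/b) = -3 + 18/a + a/b)
1/(S(I(-5), 1/(-81)) - 83) = 1/((-3 + 18/(1/(-81)) + 1/((-81)*(-7 + (-5)²))) - 83) = 1/((-3 + 18/(-1/81) - 1/(81*(-7 + 25))) - 83) = 1/((-3 + 18*(-81) - 1/81/18) - 83) = 1/((-3 - 1458 - 1/81*1/18) - 83) = 1/((-3 - 1458 - 1/1458) - 83) = 1/(-2130139/1458 - 83) = 1/(-2251153/1458) = -1458/2251153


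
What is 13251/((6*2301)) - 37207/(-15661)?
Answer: 240401251/72071922 ≈ 3.3356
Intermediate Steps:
13251/((6*2301)) - 37207/(-15661) = 13251/13806 - 37207*(-1/15661) = 13251*(1/13806) + 37207/15661 = 4417/4602 + 37207/15661 = 240401251/72071922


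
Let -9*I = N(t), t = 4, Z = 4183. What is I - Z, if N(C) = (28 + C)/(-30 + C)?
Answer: -489395/117 ≈ -4182.9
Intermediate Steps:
N(C) = (28 + C)/(-30 + C)
I = 16/117 (I = -(28 + 4)/(9*(-30 + 4)) = -32/(9*(-26)) = -(-1)*32/234 = -1/9*(-16/13) = 16/117 ≈ 0.13675)
I - Z = 16/117 - 1*4183 = 16/117 - 4183 = -489395/117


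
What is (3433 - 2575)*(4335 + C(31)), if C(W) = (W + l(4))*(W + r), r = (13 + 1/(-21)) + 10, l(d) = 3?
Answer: 37053302/7 ≈ 5.2933e+6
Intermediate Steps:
r = 482/21 (r = (13 - 1/21) + 10 = 272/21 + 10 = 482/21 ≈ 22.952)
C(W) = (3 + W)*(482/21 + W) (C(W) = (W + 3)*(W + 482/21) = (3 + W)*(482/21 + W))
(3433 - 2575)*(4335 + C(31)) = (3433 - 2575)*(4335 + (482/7 + 31² + (545/21)*31)) = 858*(4335 + (482/7 + 961 + 16895/21)) = 858*(4335 + 38522/21) = 858*(129557/21) = 37053302/7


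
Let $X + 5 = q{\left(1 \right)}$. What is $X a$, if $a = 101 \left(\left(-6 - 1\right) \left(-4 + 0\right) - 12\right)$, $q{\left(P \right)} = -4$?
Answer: $-14544$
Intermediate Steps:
$X = -9$ ($X = -5 - 4 = -9$)
$a = 1616$ ($a = 101 \left(\left(-7\right) \left(-4\right) - 12\right) = 101 \left(28 - 12\right) = 101 \cdot 16 = 1616$)
$X a = \left(-9\right) 1616 = -14544$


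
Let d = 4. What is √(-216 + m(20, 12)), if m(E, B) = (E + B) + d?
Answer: 6*I*√5 ≈ 13.416*I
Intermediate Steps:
m(E, B) = 4 + B + E (m(E, B) = (E + B) + 4 = (B + E) + 4 = 4 + B + E)
√(-216 + m(20, 12)) = √(-216 + (4 + 12 + 20)) = √(-216 + 36) = √(-180) = 6*I*√5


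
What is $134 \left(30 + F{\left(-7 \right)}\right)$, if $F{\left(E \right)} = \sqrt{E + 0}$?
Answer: $4020 + 134 i \sqrt{7} \approx 4020.0 + 354.53 i$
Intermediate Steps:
$F{\left(E \right)} = \sqrt{E}$
$134 \left(30 + F{\left(-7 \right)}\right) = 134 \left(30 + \sqrt{-7}\right) = 134 \left(30 + i \sqrt{7}\right) = 4020 + 134 i \sqrt{7}$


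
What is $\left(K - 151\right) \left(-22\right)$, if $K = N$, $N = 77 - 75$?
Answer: $3278$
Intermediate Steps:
$N = 2$
$K = 2$
$\left(K - 151\right) \left(-22\right) = \left(2 - 151\right) \left(-22\right) = \left(-149\right) \left(-22\right) = 3278$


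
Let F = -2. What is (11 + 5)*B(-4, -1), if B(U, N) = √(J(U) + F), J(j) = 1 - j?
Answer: 16*√3 ≈ 27.713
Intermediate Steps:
B(U, N) = √(-1 - U) (B(U, N) = √((1 - U) - 2) = √(-1 - U))
(11 + 5)*B(-4, -1) = (11 + 5)*√(-1 - 1*(-4)) = 16*√(-1 + 4) = 16*√3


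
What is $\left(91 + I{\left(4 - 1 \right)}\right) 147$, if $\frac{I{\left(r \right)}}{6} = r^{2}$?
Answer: $21315$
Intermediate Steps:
$I{\left(r \right)} = 6 r^{2}$
$\left(91 + I{\left(4 - 1 \right)}\right) 147 = \left(91 + 6 \left(4 - 1\right)^{2}\right) 147 = \left(91 + 6 \cdot 3^{2}\right) 147 = \left(91 + 6 \cdot 9\right) 147 = \left(91 + 54\right) 147 = 145 \cdot 147 = 21315$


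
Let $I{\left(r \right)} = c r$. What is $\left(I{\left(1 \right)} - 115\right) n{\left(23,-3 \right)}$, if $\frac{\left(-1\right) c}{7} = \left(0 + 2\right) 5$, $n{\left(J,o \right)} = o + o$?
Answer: $1110$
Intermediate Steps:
$n{\left(J,o \right)} = 2 o$
$c = -70$ ($c = - 7 \left(0 + 2\right) 5 = - 7 \cdot 2 \cdot 5 = \left(-7\right) 10 = -70$)
$I{\left(r \right)} = - 70 r$
$\left(I{\left(1 \right)} - 115\right) n{\left(23,-3 \right)} = \left(\left(-70\right) 1 - 115\right) 2 \left(-3\right) = \left(-70 - 115\right) \left(-6\right) = \left(-185\right) \left(-6\right) = 1110$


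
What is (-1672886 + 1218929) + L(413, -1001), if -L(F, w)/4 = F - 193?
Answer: -454837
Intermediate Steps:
L(F, w) = 772 - 4*F (L(F, w) = -4*(F - 193) = -4*(-193 + F) = 772 - 4*F)
(-1672886 + 1218929) + L(413, -1001) = (-1672886 + 1218929) + (772 - 4*413) = -453957 + (772 - 1652) = -453957 - 880 = -454837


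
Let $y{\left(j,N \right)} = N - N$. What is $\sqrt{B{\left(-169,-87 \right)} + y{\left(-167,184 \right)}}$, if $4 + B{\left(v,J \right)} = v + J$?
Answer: $2 i \sqrt{65} \approx 16.125 i$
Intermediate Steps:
$B{\left(v,J \right)} = -4 + J + v$ ($B{\left(v,J \right)} = -4 + \left(v + J\right) = -4 + \left(J + v\right) = -4 + J + v$)
$y{\left(j,N \right)} = 0$
$\sqrt{B{\left(-169,-87 \right)} + y{\left(-167,184 \right)}} = \sqrt{\left(-4 - 87 - 169\right) + 0} = \sqrt{-260 + 0} = \sqrt{-260} = 2 i \sqrt{65}$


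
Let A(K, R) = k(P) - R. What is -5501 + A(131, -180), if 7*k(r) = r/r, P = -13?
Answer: -37246/7 ≈ -5320.9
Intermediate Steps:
k(r) = ⅐ (k(r) = (r/r)/7 = (⅐)*1 = ⅐)
A(K, R) = ⅐ - R
-5501 + A(131, -180) = -5501 + (⅐ - 1*(-180)) = -5501 + (⅐ + 180) = -5501 + 1261/7 = -37246/7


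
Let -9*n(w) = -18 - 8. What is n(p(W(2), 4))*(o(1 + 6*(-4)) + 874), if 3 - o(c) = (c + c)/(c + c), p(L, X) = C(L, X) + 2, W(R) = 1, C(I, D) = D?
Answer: 7592/3 ≈ 2530.7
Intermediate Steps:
p(L, X) = 2 + X (p(L, X) = X + 2 = 2 + X)
o(c) = 2 (o(c) = 3 - (c + c)/(c + c) = 3 - 2*c/(2*c) = 3 - 2*c*1/(2*c) = 3 - 1*1 = 3 - 1 = 2)
n(w) = 26/9 (n(w) = -(-18 - 8)/9 = -1/9*(-26) = 26/9)
n(p(W(2), 4))*(o(1 + 6*(-4)) + 874) = 26*(2 + 874)/9 = (26/9)*876 = 7592/3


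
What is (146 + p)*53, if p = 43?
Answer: 10017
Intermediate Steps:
(146 + p)*53 = (146 + 43)*53 = 189*53 = 10017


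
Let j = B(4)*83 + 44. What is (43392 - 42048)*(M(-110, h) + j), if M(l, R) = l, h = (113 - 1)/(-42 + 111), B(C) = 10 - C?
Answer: 580608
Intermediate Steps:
h = 112/69 ≈ 1.6232
j = 542 (j = (10 - 1*4)*83 + 44 = (10 - 4)*83 + 44 = 6*83 + 44 = 498 + 44 = 542)
(43392 - 42048)*(M(-110, h) + j) = (43392 - 42048)*(-110 + 542) = 1344*432 = 580608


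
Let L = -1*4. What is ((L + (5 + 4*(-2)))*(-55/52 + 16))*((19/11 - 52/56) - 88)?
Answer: 802641/88 ≈ 9120.9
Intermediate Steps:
L = -4
((L + (5 + 4*(-2)))*(-55/52 + 16))*((19/11 - 52/56) - 88) = ((-4 + (5 + 4*(-2)))*(-55/52 + 16))*((19/11 - 52/56) - 88) = ((-4 + (5 - 8))*(-55*1/52 + 16))*((19*(1/11) - 52*1/56) - 88) = ((-4 - 3)*(-55/52 + 16))*((19/11 - 13/14) - 88) = (-7*777/52)*(123/154 - 88) = -5439/52*(-13429/154) = 802641/88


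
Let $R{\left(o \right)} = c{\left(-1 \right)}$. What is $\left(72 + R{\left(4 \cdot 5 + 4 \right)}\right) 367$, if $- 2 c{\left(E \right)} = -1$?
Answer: $\frac{53215}{2} \approx 26608.0$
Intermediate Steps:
$c{\left(E \right)} = \frac{1}{2}$ ($c{\left(E \right)} = \left(- \frac{1}{2}\right) \left(-1\right) = \frac{1}{2}$)
$R{\left(o \right)} = \frac{1}{2}$
$\left(72 + R{\left(4 \cdot 5 + 4 \right)}\right) 367 = \left(72 + \frac{1}{2}\right) 367 = \frac{145}{2} \cdot 367 = \frac{53215}{2}$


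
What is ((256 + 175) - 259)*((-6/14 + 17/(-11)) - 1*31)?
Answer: -436708/77 ≈ -5671.5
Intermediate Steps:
((256 + 175) - 259)*((-6/14 + 17/(-11)) - 1*31) = (431 - 259)*((-6*1/14 + 17*(-1/11)) - 31) = 172*((-3/7 - 17/11) - 31) = 172*(-152/77 - 31) = 172*(-2539/77) = -436708/77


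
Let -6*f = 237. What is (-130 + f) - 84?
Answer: -507/2 ≈ -253.50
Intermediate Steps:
f = -79/2 (f = -1/6*237 = -79/2 ≈ -39.500)
(-130 + f) - 84 = (-130 - 79/2) - 84 = -339/2 - 84 = -507/2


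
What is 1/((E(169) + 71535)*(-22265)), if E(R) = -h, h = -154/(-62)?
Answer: -31/49372815620 ≈ -6.2788e-10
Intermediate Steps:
h = 77/31 (h = -154*(-1/62) = 77/31 ≈ 2.4839)
E(R) = -77/31 (E(R) = -1*77/31 = -77/31)
1/((E(169) + 71535)*(-22265)) = 1/((-77/31 + 71535)*(-22265)) = -1/22265/(2217508/31) = (31/2217508)*(-1/22265) = -31/49372815620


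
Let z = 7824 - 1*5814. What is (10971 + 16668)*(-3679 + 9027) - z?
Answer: 147811362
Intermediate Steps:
z = 2010 (z = 7824 - 5814 = 2010)
(10971 + 16668)*(-3679 + 9027) - z = (10971 + 16668)*(-3679 + 9027) - 1*2010 = 27639*5348 - 2010 = 147813372 - 2010 = 147811362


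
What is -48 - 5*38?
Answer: -238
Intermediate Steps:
-48 - 5*38 = -48 - 190 = -238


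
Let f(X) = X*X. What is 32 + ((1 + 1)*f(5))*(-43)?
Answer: -2118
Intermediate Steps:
f(X) = X**2
32 + ((1 + 1)*f(5))*(-43) = 32 + ((1 + 1)*5**2)*(-43) = 32 + (2*25)*(-43) = 32 + 50*(-43) = 32 - 2150 = -2118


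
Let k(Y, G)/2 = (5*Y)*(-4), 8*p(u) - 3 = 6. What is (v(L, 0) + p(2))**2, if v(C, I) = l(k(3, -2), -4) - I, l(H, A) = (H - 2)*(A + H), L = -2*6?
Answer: 14648987089/64 ≈ 2.2889e+8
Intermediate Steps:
L = -12
p(u) = 9/8 (p(u) = 3/8 + (1/8)*6 = 3/8 + 3/4 = 9/8)
k(Y, G) = -40*Y (k(Y, G) = 2*((5*Y)*(-4)) = 2*(-20*Y) = -40*Y)
l(H, A) = (-2 + H)*(A + H)
v(C, I) = 15128 - I (v(C, I) = ((-40*3)**2 - 2*(-4) - (-80)*3 - (-160)*3) - I = ((-120)**2 + 8 - 2*(-120) - 4*(-120)) - I = (14400 + 8 + 240 + 480) - I = 15128 - I)
(v(L, 0) + p(2))**2 = ((15128 - 1*0) + 9/8)**2 = ((15128 + 0) + 9/8)**2 = (15128 + 9/8)**2 = (121033/8)**2 = 14648987089/64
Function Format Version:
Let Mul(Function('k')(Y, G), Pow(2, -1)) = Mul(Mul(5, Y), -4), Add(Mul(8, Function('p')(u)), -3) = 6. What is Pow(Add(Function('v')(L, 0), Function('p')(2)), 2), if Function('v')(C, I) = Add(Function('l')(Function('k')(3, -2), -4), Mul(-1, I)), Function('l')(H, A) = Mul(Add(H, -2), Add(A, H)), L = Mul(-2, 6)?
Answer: Rational(14648987089, 64) ≈ 2.2889e+8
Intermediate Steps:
L = -12
Function('p')(u) = Rational(9, 8) (Function('p')(u) = Add(Rational(3, 8), Mul(Rational(1, 8), 6)) = Add(Rational(3, 8), Rational(3, 4)) = Rational(9, 8))
Function('k')(Y, G) = Mul(-40, Y) (Function('k')(Y, G) = Mul(2, Mul(Mul(5, Y), -4)) = Mul(2, Mul(-20, Y)) = Mul(-40, Y))
Function('l')(H, A) = Mul(Add(-2, H), Add(A, H))
Function('v')(C, I) = Add(15128, Mul(-1, I)) (Function('v')(C, I) = Add(Add(Pow(Mul(-40, 3), 2), Mul(-2, -4), Mul(-2, Mul(-40, 3)), Mul(-4, Mul(-40, 3))), Mul(-1, I)) = Add(Add(Pow(-120, 2), 8, Mul(-2, -120), Mul(-4, -120)), Mul(-1, I)) = Add(Add(14400, 8, 240, 480), Mul(-1, I)) = Add(15128, Mul(-1, I)))
Pow(Add(Function('v')(L, 0), Function('p')(2)), 2) = Pow(Add(Add(15128, Mul(-1, 0)), Rational(9, 8)), 2) = Pow(Add(Add(15128, 0), Rational(9, 8)), 2) = Pow(Add(15128, Rational(9, 8)), 2) = Pow(Rational(121033, 8), 2) = Rational(14648987089, 64)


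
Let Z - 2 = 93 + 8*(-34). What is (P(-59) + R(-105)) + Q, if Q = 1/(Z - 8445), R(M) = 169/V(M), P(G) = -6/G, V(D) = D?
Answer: -26848099/17804430 ≈ -1.5079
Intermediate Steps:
Z = -177 (Z = 2 + (93 + 8*(-34)) = 2 + (93 - 272) = 2 - 179 = -177)
R(M) = 169/M
Q = -1/8622 (Q = 1/(-177 - 8445) = 1/(-8622) = -1/8622 ≈ -0.00011598)
(P(-59) + R(-105)) + Q = (-6/(-59) + 169/(-105)) - 1/8622 = (-6*(-1/59) + 169*(-1/105)) - 1/8622 = (6/59 - 169/105) - 1/8622 = -9341/6195 - 1/8622 = -26848099/17804430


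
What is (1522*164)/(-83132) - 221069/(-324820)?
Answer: -15674940613/6750734060 ≈ -2.3220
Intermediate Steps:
(1522*164)/(-83132) - 221069/(-324820) = 249608*(-1/83132) - 221069*(-1/324820) = -62402/20783 + 221069/324820 = -15674940613/6750734060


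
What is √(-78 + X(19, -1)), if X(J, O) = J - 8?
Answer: I*√67 ≈ 8.1853*I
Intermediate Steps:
X(J, O) = -8 + J
√(-78 + X(19, -1)) = √(-78 + (-8 + 19)) = √(-78 + 11) = √(-67) = I*√67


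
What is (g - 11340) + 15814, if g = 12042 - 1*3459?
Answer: 13057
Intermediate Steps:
g = 8583 (g = 12042 - 3459 = 8583)
(g - 11340) + 15814 = (8583 - 11340) + 15814 = -2757 + 15814 = 13057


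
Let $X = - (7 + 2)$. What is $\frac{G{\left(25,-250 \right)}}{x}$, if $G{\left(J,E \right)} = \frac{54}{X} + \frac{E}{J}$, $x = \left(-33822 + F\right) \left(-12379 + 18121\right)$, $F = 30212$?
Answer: $\frac{4}{5182155} \approx 7.7188 \cdot 10^{-7}$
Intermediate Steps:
$X = -9$ ($X = \left(-1\right) 9 = -9$)
$x = -20728620$ ($x = \left(-33822 + 30212\right) \left(-12379 + 18121\right) = \left(-3610\right) 5742 = -20728620$)
$G{\left(J,E \right)} = -6 + \frac{E}{J}$ ($G{\left(J,E \right)} = \frac{54}{-9} + \frac{E}{J} = 54 \left(- \frac{1}{9}\right) + \frac{E}{J} = -6 + \frac{E}{J}$)
$\frac{G{\left(25,-250 \right)}}{x} = \frac{-6 - \frac{250}{25}}{-20728620} = \left(-6 - 10\right) \left(- \frac{1}{20728620}\right) = \left(-16\right) \left(- \frac{1}{20728620}\right) = \frac{4}{5182155}$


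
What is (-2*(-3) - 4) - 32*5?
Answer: -158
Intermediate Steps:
(-2*(-3) - 4) - 32*5 = (6 - 4) - 160 = 2 - 160 = -158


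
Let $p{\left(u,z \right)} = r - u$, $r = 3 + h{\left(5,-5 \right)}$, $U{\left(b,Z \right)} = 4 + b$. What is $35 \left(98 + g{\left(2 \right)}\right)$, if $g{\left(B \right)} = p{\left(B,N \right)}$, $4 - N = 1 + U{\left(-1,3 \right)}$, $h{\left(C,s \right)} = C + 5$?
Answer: $3815$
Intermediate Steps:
$h{\left(C,s \right)} = 5 + C$
$r = 13$ ($r = 3 + \left(5 + 5\right) = 3 + 10 = 13$)
$N = 0$ ($N = 4 - \left(1 + \left(4 - 1\right)\right) = 4 - \left(1 + 3\right) = 4 - 4 = 0$)
$p{\left(u,z \right)} = 13 - u$
$g{\left(B \right)} = 13 - B$
$35 \left(98 + g{\left(2 \right)}\right) = 35 \left(98 + \left(13 - 2\right)\right) = 35 \left(98 + 11\right) = 35 \cdot 109 = 3815$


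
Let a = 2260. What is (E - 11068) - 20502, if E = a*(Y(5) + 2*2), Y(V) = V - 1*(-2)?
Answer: -6710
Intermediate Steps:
Y(V) = 2 + V (Y(V) = V + 2 = 2 + V)
E = 24860 (E = 2260*((2 + 5) + 2*2) = 2260*(7 + 4) = 2260*11 = 24860)
(E - 11068) - 20502 = (24860 - 11068) - 20502 = 13792 - 20502 = -6710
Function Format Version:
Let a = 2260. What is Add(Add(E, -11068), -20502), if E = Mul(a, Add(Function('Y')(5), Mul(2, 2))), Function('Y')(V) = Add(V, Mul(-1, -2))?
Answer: -6710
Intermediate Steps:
Function('Y')(V) = Add(2, V) (Function('Y')(V) = Add(V, 2) = Add(2, V))
E = 24860 (E = Mul(2260, Add(Add(2, 5), Mul(2, 2))) = Mul(2260, Add(7, 4)) = Mul(2260, 11) = 24860)
Add(Add(E, -11068), -20502) = Add(Add(24860, -11068), -20502) = Add(13792, -20502) = -6710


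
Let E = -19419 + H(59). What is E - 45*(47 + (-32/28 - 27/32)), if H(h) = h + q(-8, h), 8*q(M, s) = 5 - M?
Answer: -4790011/224 ≈ -21384.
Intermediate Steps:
q(M, s) = 5/8 - M/8 (q(M, s) = (5 - M)/8 = 5/8 - M/8)
H(h) = 13/8 + h (H(h) = h + (5/8 - 1/8*(-8)) = h + (5/8 + 1) = h + 13/8 = 13/8 + h)
E = -154867/8 (E = -19419 + (13/8 + 59) = -19419 + 485/8 = -154867/8 ≈ -19358.)
E - 45*(47 + (-32/28 - 27/32)) = -154867/8 - 45*(47 + (-32/28 - 27/32)) = -154867/8 - 45*(47 + (-32*1/28 - 27*1/32)) = -154867/8 - 45*(47 + (-8/7 - 27/32)) = -154867/8 - 45*(47 - 445/224) = -154867/8 - 45*10083/224 = -154867/8 - 453735/224 = -4790011/224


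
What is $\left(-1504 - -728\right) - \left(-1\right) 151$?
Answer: $-625$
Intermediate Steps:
$\left(-1504 - -728\right) - \left(-1\right) 151 = \left(-1504 + 728\right) - -151 = -776 + 151 = -625$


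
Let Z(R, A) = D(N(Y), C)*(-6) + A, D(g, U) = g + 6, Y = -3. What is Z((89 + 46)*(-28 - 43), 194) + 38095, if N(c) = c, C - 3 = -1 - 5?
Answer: 38271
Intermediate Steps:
C = -3 (C = 3 + (-1 - 5) = 3 - 6 = -3)
D(g, U) = 6 + g
Z(R, A) = -18 + A (Z(R, A) = (6 - 3)*(-6) + A = 3*(-6) + A = -18 + A)
Z((89 + 46)*(-28 - 43), 194) + 38095 = (-18 + 194) + 38095 = 176 + 38095 = 38271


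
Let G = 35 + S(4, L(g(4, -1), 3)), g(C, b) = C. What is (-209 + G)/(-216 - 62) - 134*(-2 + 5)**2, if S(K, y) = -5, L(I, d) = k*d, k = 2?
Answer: -335089/278 ≈ -1205.4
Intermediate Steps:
L(I, d) = 2*d
G = 30 (G = 35 - 5 = 30)
(-209 + G)/(-216 - 62) - 134*(-2 + 5)**2 = (-209 + 30)/(-216 - 62) - 134*(-2 + 5)**2 = -179/(-278) - 134*3**2 = -179*(-1/278) - 134*9 = 179/278 - 1206 = -335089/278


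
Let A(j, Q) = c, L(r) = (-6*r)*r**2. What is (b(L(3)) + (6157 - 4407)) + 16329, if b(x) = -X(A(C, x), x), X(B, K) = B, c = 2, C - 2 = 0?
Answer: 18077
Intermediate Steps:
C = 2 (C = 2 + 0 = 2)
L(r) = -6*r**3
A(j, Q) = 2
b(x) = -2 (b(x) = -1*2 = -2)
(b(L(3)) + (6157 - 4407)) + 16329 = (-2 + (6157 - 4407)) + 16329 = (-2 + 1750) + 16329 = 1748 + 16329 = 18077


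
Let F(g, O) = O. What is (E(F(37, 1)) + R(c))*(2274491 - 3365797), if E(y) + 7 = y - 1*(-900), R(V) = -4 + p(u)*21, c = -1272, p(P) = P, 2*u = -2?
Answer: -948344914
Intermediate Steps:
u = -1 (u = (1/2)*(-2) = -1)
R(V) = -25 (R(V) = -4 - 1*21 = -4 - 21 = -25)
E(y) = 893 + y (E(y) = -7 + (y - 1*(-900)) = -7 + (y + 900) = -7 + (900 + y) = 893 + y)
(E(F(37, 1)) + R(c))*(2274491 - 3365797) = ((893 + 1) - 25)*(2274491 - 3365797) = (894 - 25)*(-1091306) = 869*(-1091306) = -948344914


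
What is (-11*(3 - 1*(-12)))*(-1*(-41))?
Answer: -6765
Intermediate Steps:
(-11*(3 - 1*(-12)))*(-1*(-41)) = -11*(3 + 12)*41 = -11*15*41 = -165*41 = -6765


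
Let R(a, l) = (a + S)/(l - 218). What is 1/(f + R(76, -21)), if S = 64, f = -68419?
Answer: -239/16352281 ≈ -1.4616e-5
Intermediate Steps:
R(a, l) = (64 + a)/(-218 + l) (R(a, l) = (a + 64)/(l - 218) = (64 + a)/(-218 + l))
1/(f + R(76, -21)) = 1/(-68419 + (64 + 76)/(-218 - 21)) = 1/(-68419 + 140/(-239)) = 1/(-68419 - 1/239*140) = 1/(-68419 - 140/239) = 1/(-16352281/239) = -239/16352281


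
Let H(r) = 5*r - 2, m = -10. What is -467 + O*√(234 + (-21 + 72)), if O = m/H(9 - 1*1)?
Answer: -467 - 5*√285/19 ≈ -471.44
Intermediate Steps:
H(r) = -2 + 5*r
O = -5/19 (O = -10/(-2 + 5*(9 - 1*1)) = -10/(-2 + 5*(9 - 1)) = -10/(-2 + 5*8) = -10/(-2 + 40) = -10/38 = -10*1/38 = -5/19 ≈ -0.26316)
-467 + O*√(234 + (-21 + 72)) = -467 - 5*√(234 + (-21 + 72))/19 = -467 - 5*√(234 + 51)/19 = -467 - 5*√285/19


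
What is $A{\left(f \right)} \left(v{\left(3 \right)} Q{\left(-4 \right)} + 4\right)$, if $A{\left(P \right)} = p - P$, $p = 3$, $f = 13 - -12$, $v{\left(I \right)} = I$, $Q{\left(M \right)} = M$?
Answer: $176$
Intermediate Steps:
$f = 25$ ($f = 13 + 12 = 25$)
$A{\left(P \right)} = 3 - P$
$A{\left(f \right)} \left(v{\left(3 \right)} Q{\left(-4 \right)} + 4\right) = \left(3 - 25\right) \left(3 \left(-4\right) + 4\right) = \left(3 - 25\right) \left(-12 + 4\right) = \left(-22\right) \left(-8\right) = 176$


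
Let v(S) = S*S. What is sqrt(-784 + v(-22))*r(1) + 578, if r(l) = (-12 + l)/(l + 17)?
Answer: 578 - 55*I*sqrt(3)/9 ≈ 578.0 - 10.585*I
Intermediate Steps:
v(S) = S**2
r(l) = (-12 + l)/(17 + l)
sqrt(-784 + v(-22))*r(1) + 578 = sqrt(-784 + (-22)**2)*((-12 + 1)/(17 + 1)) + 578 = sqrt(-784 + 484)*(-11/18) + 578 = sqrt(-300)*((1/18)*(-11)) + 578 = (10*I*sqrt(3))*(-11/18) + 578 = -55*I*sqrt(3)/9 + 578 = 578 - 55*I*sqrt(3)/9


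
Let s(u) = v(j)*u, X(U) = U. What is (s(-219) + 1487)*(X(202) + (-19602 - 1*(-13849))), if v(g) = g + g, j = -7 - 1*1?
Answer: -27705041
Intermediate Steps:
j = -8 (j = -7 - 1 = -8)
v(g) = 2*g
s(u) = -16*u (s(u) = (2*(-8))*u = -16*u)
(s(-219) + 1487)*(X(202) + (-19602 - 1*(-13849))) = (-16*(-219) + 1487)*(202 + (-19602 - 1*(-13849))) = (3504 + 1487)*(202 + (-19602 + 13849)) = 4991*(202 - 5753) = 4991*(-5551) = -27705041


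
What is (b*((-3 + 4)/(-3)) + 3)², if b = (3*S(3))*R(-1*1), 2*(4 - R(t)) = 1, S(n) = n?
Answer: 225/4 ≈ 56.250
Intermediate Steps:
R(t) = 7/2 (R(t) = 4 - ½*1 = 4 - ½ = 7/2)
b = 63/2 (b = (3*3)*(7/2) = 9*(7/2) = 63/2 ≈ 31.500)
(b*((-3 + 4)/(-3)) + 3)² = (63*((-3 + 4)/(-3))/2 + 3)² = (63*(1*(-⅓))/2 + 3)² = ((63/2)*(-⅓) + 3)² = (-21/2 + 3)² = (-15/2)² = 225/4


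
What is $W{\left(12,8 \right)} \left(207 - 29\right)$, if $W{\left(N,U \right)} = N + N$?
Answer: $4272$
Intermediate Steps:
$W{\left(N,U \right)} = 2 N$
$W{\left(12,8 \right)} \left(207 - 29\right) = 2 \cdot 12 \left(207 - 29\right) = 24 \cdot 178 = 4272$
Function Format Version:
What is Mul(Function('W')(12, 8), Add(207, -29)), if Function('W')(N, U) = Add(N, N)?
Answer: 4272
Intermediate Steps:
Function('W')(N, U) = Mul(2, N)
Mul(Function('W')(12, 8), Add(207, -29)) = Mul(Mul(2, 12), Add(207, -29)) = Mul(24, 178) = 4272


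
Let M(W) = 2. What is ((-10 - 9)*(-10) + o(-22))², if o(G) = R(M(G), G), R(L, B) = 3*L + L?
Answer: 39204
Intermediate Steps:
R(L, B) = 4*L
o(G) = 8 (o(G) = 4*2 = 8)
((-10 - 9)*(-10) + o(-22))² = ((-10 - 9)*(-10) + 8)² = (-19*(-10) + 8)² = (190 + 8)² = 198² = 39204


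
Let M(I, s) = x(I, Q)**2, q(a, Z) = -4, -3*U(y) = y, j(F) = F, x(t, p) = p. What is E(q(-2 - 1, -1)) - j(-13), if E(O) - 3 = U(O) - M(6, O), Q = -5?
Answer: -23/3 ≈ -7.6667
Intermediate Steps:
U(y) = -y/3
M(I, s) = 25 (M(I, s) = (-5)**2 = 25)
E(O) = -22 - O/3 (E(O) = 3 + (-O/3 - 1*25) = 3 + (-O/3 - 25) = 3 + (-25 - O/3) = -22 - O/3)
E(q(-2 - 1, -1)) - j(-13) = (-22 - 1/3*(-4)) - 1*(-13) = (-22 + 4/3) + 13 = -62/3 + 13 = -23/3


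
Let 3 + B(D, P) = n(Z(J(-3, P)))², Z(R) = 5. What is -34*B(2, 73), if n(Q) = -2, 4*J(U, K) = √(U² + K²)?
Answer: -34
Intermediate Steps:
J(U, K) = √(K² + U²)/4 (J(U, K) = √(U² + K²)/4 = √(K² + U²)/4)
B(D, P) = 1 (B(D, P) = -3 + (-2)² = -3 + 4 = 1)
-34*B(2, 73) = -34*1 = -34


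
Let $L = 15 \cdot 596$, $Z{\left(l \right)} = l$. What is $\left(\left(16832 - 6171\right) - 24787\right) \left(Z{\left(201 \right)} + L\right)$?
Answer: $-129125766$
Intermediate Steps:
$L = 8940$
$\left(\left(16832 - 6171\right) - 24787\right) \left(Z{\left(201 \right)} + L\right) = \left(\left(16832 - 6171\right) - 24787\right) \left(201 + 8940\right) = \left(10661 - 24787\right) 9141 = \left(-14126\right) 9141 = -129125766$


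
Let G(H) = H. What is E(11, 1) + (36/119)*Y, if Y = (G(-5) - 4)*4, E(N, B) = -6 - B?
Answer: -2129/119 ≈ -17.891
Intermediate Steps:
Y = -36 (Y = (-5 - 4)*4 = -9*4 = -36)
E(11, 1) + (36/119)*Y = (-6 - 1*1) + (36/119)*(-36) = (-6 - 1) + (36*(1/119))*(-36) = -7 + (36/119)*(-36) = -7 - 1296/119 = -2129/119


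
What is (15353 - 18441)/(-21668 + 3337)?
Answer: 3088/18331 ≈ 0.16846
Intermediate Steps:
(15353 - 18441)/(-21668 + 3337) = -3088/(-18331) = -3088*(-1/18331) = 3088/18331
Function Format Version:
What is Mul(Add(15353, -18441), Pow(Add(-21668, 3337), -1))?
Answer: Rational(3088, 18331) ≈ 0.16846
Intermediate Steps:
Mul(Add(15353, -18441), Pow(Add(-21668, 3337), -1)) = Mul(-3088, Pow(-18331, -1)) = Mul(-3088, Rational(-1, 18331)) = Rational(3088, 18331)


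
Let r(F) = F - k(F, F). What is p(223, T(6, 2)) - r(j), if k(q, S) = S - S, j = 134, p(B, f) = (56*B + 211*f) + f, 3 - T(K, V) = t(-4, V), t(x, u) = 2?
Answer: 12566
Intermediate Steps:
T(K, V) = 1 (T(K, V) = 3 - 1*2 = 3 - 2 = 1)
p(B, f) = 56*B + 212*f
k(q, S) = 0
r(F) = F (r(F) = F - 1*0 = F + 0 = F)
p(223, T(6, 2)) - r(j) = (56*223 + 212*1) - 1*134 = (12488 + 212) - 134 = 12700 - 134 = 12566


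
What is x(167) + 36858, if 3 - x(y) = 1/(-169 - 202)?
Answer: 13675432/371 ≈ 36861.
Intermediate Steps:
x(y) = 1114/371 (x(y) = 3 - 1/(-169 - 202) = 3 - 1/(-371) = 3 - 1*(-1/371) = 3 + 1/371 = 1114/371)
x(167) + 36858 = 1114/371 + 36858 = 13675432/371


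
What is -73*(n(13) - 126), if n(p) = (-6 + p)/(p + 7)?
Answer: 183449/20 ≈ 9172.5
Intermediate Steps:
n(p) = (-6 + p)/(7 + p)
-73*(n(13) - 126) = -73*((-6 + 13)/(7 + 13) - 126) = -73*(7/20 - 126) = -73*(-2513/20) = 183449/20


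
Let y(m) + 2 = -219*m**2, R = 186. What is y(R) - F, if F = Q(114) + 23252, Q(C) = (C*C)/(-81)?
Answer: -68396558/9 ≈ -7.5996e+6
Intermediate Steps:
Q(C) = -C**2/81 (Q(C) = C**2*(-1/81) = -C**2/81)
y(m) = -2 - 219*m**2
F = 207824/9 (F = -1/81*114**2 + 23252 = -1/81*12996 + 23252 = -1444/9 + 23252 = 207824/9 ≈ 23092.)
y(R) - F = (-2 - 219*186**2) - 1*207824/9 = (-2 - 219*34596) - 207824/9 = (-2 - 7576524) - 207824/9 = -7576526 - 207824/9 = -68396558/9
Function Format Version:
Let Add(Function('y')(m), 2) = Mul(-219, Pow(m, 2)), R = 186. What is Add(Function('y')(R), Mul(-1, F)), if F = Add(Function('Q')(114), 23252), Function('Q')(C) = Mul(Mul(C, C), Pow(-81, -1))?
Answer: Rational(-68396558, 9) ≈ -7.5996e+6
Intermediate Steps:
Function('Q')(C) = Mul(Rational(-1, 81), Pow(C, 2)) (Function('Q')(C) = Mul(Pow(C, 2), Rational(-1, 81)) = Mul(Rational(-1, 81), Pow(C, 2)))
Function('y')(m) = Add(-2, Mul(-219, Pow(m, 2)))
F = Rational(207824, 9) (F = Add(Mul(Rational(-1, 81), Pow(114, 2)), 23252) = Add(Mul(Rational(-1, 81), 12996), 23252) = Add(Rational(-1444, 9), 23252) = Rational(207824, 9) ≈ 23092.)
Add(Function('y')(R), Mul(-1, F)) = Add(Add(-2, Mul(-219, Pow(186, 2))), Mul(-1, Rational(207824, 9))) = Add(Add(-2, Mul(-219, 34596)), Rational(-207824, 9)) = Add(Add(-2, -7576524), Rational(-207824, 9)) = Add(-7576526, Rational(-207824, 9)) = Rational(-68396558, 9)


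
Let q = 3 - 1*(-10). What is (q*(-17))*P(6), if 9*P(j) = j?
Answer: -442/3 ≈ -147.33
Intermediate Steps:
P(j) = j/9
q = 13 (q = 3 + 10 = 13)
(q*(-17))*P(6) = (13*(-17))*((⅑)*6) = -221*⅔ = -442/3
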